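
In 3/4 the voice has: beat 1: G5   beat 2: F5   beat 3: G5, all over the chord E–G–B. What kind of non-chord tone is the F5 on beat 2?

Lower neighbor tone.

The harmony at that moment is E minor triad (E, G, B); F5 is not a chord tone.
It is approached by step down from G5 and left by step up to G5.
Step away and step back to the same note — a neighbor tone (lower neighbor).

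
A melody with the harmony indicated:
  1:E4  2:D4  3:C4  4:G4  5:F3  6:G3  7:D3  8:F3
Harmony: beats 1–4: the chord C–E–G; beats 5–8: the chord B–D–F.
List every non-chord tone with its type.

The harmony at that moment is C major triad (C, E, G); D4 is not a chord tone.
It is approached by step down from E4 and left by step down to C4.
Step in, step out in the same direction — a passing tone.
The harmony at that moment is B diminished triad (B, D, F); G3 is not a chord tone.
It is approached by step up from F3 and left by leap down to D3.
Step in, leap out — an escape tone.

D4 (beat 2) — passing tone; G3 (beat 6) — escape tone.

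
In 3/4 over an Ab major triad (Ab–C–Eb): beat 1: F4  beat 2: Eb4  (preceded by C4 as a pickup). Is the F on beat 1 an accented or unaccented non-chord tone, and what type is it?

The harmony at that moment is Ab major triad (Ab, C, Eb); F4 is not a chord tone.
It is approached by leap up from C4 and left by step down to Eb4.
Leap in, step out — an appoggiatura.
It falls on the downbeat, so it is accented.

Accented appoggiatura.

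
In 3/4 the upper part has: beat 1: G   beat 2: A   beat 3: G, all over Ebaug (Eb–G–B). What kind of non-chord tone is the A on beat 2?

The harmony at that moment is Eb augmented triad (Eb, G, B); A is not a chord tone.
It is approached by step up from G and left by step down to G.
Step away and step back to the same note — a neighbor tone (upper neighbor).

Upper neighbor tone.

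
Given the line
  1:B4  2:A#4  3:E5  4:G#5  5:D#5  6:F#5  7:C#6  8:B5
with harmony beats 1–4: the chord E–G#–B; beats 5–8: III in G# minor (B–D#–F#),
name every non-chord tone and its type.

The harmony at that moment is E major triad (E, G#, B); A#4 is not a chord tone.
It is approached by step down from B4 and left by leap up to E5.
Step in, leap out — an escape tone.
The harmony at that moment is B major triad (B, D#, F#); C#6 is not a chord tone.
It is approached by leap up from F#5 and left by step down to B5.
Leap in, step out — an appoggiatura.

A#4 (beat 2) — escape tone; C#6 (beat 7) — appoggiatura.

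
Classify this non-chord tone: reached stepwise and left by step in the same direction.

Approach: by step. Departure: by step, continuing in the same direction.
Stepwise on both sides with no change of direction means the note fills in the space between two different chord tones — a passing tone. (Had it turned back to its starting note it would be a neighbor tone instead.)

Passing tone.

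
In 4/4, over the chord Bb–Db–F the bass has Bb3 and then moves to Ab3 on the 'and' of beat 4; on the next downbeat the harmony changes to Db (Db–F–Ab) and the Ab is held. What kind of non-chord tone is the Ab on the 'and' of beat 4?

Anticipation.

The harmony at that moment is Bb minor triad (Bb, Db, F); Ab3 is not a chord tone.
It is approached by step down from Bb3 and then sustained as the same pitch into the next harmony.
Arriving early and becoming a chord tone when the harmony changes — an anticipation.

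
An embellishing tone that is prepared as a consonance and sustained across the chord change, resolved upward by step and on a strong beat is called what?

Retardation.

Approach: by preparation — the pitch is first a chord tone, then held (tied or repeated) while the harmony changes under it. Departure: up by step. Metric position: strong.
A prepared dissonance that resolves upward by step — a retardation. (The same figure resolving downward would be a suspension.)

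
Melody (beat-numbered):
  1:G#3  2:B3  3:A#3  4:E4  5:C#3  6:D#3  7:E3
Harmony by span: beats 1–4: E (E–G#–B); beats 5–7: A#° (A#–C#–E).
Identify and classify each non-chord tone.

A#3 (beat 3) — escape tone; D#3 (beat 6) — passing tone.

The harmony at that moment is E major triad (E, G#, B); A#3 is not a chord tone.
It is approached by step down from B3 and left by leap up to E4.
Step in, leap out — an escape tone.
The harmony at that moment is A# diminished triad (A#, C#, E); D#3 is not a chord tone.
It is approached by step up from C#3 and left by step up to E3.
Step in, step out in the same direction — a passing tone.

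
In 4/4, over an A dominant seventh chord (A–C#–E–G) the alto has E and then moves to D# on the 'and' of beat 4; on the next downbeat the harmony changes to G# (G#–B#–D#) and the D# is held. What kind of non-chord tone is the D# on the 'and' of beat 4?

The harmony at that moment is A dominant seventh chord (A, C#, E, G); D# is not a chord tone.
It is approached by step down from E and then sustained as the same pitch into the next harmony.
Arriving early and becoming a chord tone when the harmony changes — an anticipation.

Anticipation.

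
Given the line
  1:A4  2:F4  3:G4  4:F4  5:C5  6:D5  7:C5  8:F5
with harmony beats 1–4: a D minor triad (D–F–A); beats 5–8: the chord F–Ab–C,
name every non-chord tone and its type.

The harmony at that moment is D minor triad (D, F, A); G4 is not a chord tone.
It is approached by step up from F4 and left by step down to F4.
Step away and step back to the same note — a neighbor tone (upper neighbor).
The harmony at that moment is F minor triad (F, Ab, C); D5 is not a chord tone.
It is approached by step up from C5 and left by step down to C5.
Step away and step back to the same note — a neighbor tone (upper neighbor).

G4 (beat 3) — neighbor tone; D5 (beat 6) — neighbor tone.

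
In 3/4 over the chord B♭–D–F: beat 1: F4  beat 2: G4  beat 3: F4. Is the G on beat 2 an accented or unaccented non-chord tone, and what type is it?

The harmony at that moment is B♭ major triad (B♭, D, F); G4 is not a chord tone.
It is approached by step up from F4 and left by step down to F4.
Step away and step back to the same note — a neighbor tone (upper neighbor).
It falls on a weak beat, so it is unaccented.

Unaccented neighbor tone.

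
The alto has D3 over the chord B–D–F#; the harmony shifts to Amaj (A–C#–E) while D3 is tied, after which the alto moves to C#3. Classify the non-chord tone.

The harmony at that moment is A major triad (A, C#, E); D3 is not a chord tone.
It is held over (the same pitch as the preceding D3) and left by step down to C#3.
Held over from the previous chord and resolving down by step — a suspension.

D3 is a suspension.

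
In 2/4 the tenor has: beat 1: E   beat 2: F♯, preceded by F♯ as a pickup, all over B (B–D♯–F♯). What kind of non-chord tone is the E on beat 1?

The harmony at that moment is B major triad (B, D♯, F♯); E is not a chord tone.
It is approached by step down from F♯ and left by step up to F♯.
Step away and step back to the same note — a neighbor tone (lower neighbor).

Lower neighbor tone.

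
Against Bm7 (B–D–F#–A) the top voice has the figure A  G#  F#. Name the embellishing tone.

G# is a passing tone.

The harmony at that moment is B minor seventh chord (B, D, F#, A); G# is not a chord tone.
It is approached by step down from A and left by step down to F#.
Step in, step out in the same direction — a passing tone.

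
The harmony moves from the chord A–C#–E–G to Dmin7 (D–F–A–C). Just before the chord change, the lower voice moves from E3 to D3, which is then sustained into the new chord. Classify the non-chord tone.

The harmony at that moment is A dominant seventh chord (A, C#, E, G); D3 is not a chord tone.
It is approached by step down from E3 and then sustained as the same pitch into the next harmony.
Arriving early and becoming a chord tone when the harmony changes — an anticipation.

D3 is an anticipation.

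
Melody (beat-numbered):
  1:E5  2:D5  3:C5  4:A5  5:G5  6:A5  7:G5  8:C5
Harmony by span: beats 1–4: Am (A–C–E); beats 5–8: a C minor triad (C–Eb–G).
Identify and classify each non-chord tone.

D5 (beat 2) — passing tone; A5 (beat 6) — neighbor tone.

The harmony at that moment is A minor triad (A, C, E); D5 is not a chord tone.
It is approached by step down from E5 and left by step down to C5.
Step in, step out in the same direction — a passing tone.
The harmony at that moment is C minor triad (C, Eb, G); A5 is not a chord tone.
It is approached by step up from G5 and left by step down to G5.
Step away and step back to the same note — a neighbor tone (upper neighbor).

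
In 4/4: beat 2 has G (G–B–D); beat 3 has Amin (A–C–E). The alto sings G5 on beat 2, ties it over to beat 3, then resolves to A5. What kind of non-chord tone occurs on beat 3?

Retardation.

The harmony at that moment is A minor triad (A, C, E); G5 is not a chord tone.
It is held over (the same pitch as the preceding G5) and left by step up to A5.
Held over from the previous chord and resolving up by step — a retardation.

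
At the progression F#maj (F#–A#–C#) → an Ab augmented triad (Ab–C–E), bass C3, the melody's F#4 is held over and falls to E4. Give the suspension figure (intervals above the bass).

At the second chord the bass is C3. The suspended F#4 lies a fourth above the bass; after resolving down by step to E4, the interval above the bass becomes a third.
Suspension figures are named by those two intervals: 4–3.

4–3 suspension.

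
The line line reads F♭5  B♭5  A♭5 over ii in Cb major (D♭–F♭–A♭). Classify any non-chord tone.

B♭5 is an appoggiatura.

The harmony at that moment is D♭ minor triad (D♭, F♭, A♭); B♭5 is not a chord tone.
It is approached by leap up from F♭5 and left by step down to A♭5.
Leap in, step out — an appoggiatura.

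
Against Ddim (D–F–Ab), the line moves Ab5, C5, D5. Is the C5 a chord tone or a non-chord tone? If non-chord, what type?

The harmony at that moment is D diminished triad (D, F, Ab); C5 is not a chord tone.
It is approached by leap down from Ab5 and left by step up to D5.
Leap in, step out — an appoggiatura.

Non-chord tone — an appoggiatura.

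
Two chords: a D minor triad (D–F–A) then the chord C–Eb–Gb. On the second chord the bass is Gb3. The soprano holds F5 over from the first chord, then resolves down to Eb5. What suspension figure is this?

At the second chord the bass is Gb3. The suspended F5 lies a seventh above the bass; after resolving down by step to Eb5, the interval above the bass becomes a sixth.
Suspension figures are named by those two intervals: 7–6.

7–6 suspension.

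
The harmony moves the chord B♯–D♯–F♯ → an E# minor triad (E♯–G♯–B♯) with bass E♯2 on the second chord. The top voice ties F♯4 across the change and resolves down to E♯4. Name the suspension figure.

9–8 suspension.

At the second chord the bass is E♯2. The suspended F♯4 lies a ninth above the bass; after resolving down by step to E♯4, the interval above the bass becomes an octave.
Suspension figures are named by those two intervals: 9–8.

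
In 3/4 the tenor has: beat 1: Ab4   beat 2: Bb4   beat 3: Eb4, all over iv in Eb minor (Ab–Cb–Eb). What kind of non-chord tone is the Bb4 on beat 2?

The harmony at that moment is Ab minor triad (Ab, Cb, Eb); Bb4 is not a chord tone.
It is approached by step up from Ab4 and left by leap down to Eb4.
Step in, leap out, on a weak beat — an escape tone.

Escape tone.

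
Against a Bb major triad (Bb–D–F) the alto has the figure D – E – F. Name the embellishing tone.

E is a passing tone.

The harmony at that moment is Bb major triad (Bb, D, F); E is not a chord tone.
It is approached by step up from D and left by step up to F.
Step in, step out in the same direction — a passing tone.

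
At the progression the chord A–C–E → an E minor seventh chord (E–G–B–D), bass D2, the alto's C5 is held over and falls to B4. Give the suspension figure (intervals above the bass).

At the second chord the bass is D2. The suspended C5 lies a seventh above the bass; after resolving down by step to B4, the interval above the bass becomes a sixth.
Suspension figures are named by those two intervals: 7–6.

7–6 suspension.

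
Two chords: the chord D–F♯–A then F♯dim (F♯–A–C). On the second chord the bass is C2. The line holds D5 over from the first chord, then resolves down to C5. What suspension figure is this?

9–8 suspension.

At the second chord the bass is C2. The suspended D5 lies a ninth above the bass; after resolving down by step to C5, the interval above the bass becomes an octave.
Suspension figures are named by those two intervals: 9–8.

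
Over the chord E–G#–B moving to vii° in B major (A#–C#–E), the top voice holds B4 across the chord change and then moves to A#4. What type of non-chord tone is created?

The harmony at that moment is A# diminished triad (A#, C#, E); B4 is not a chord tone.
It is held over (the same pitch as the preceding B4) and left by step down to A#4.
Held over from the previous chord and resolving down by step — a suspension.

B4 is a suspension.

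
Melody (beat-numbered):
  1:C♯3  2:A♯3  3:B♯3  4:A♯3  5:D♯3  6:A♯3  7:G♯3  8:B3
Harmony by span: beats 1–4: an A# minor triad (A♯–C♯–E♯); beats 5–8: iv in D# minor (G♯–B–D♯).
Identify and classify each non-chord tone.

The harmony at that moment is A♯ minor triad (A♯, C♯, E♯); B♯3 is not a chord tone.
It is approached by step up from A♯3 and left by step down to A♯3.
Step away and step back to the same note — a neighbor tone (upper neighbor).
The harmony at that moment is G♯ minor triad (G♯, B, D♯); A♯3 is not a chord tone.
It is approached by leap up from D♯3 and left by step down to G♯3.
Leap in, step out — an appoggiatura.

B♯3 (beat 3) — neighbor tone; A♯3 (beat 6) — appoggiatura.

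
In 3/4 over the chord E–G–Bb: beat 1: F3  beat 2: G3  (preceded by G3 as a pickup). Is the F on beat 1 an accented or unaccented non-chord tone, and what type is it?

The harmony at that moment is E diminished triad (E, G, Bb); F3 is not a chord tone.
It is approached by step down from G3 and left by step up to G3.
Step away and step back to the same note — a neighbor tone (lower neighbor).
It falls on the downbeat, so it is accented.

Accented neighbor tone.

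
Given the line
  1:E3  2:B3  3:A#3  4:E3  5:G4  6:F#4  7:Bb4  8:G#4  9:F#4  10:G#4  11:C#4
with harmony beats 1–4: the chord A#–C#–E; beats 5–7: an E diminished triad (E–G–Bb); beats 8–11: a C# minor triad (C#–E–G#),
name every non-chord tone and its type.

B3 (beat 2) — appoggiatura; F#4 (beat 6) — escape tone; F#4 (beat 9) — neighbor tone.

The harmony at that moment is A# diminished triad (A#, C#, E); B3 is not a chord tone.
It is approached by leap up from E3 and left by step down to A#3.
Leap in, step out — an appoggiatura.
The harmony at that moment is E diminished triad (E, G, Bb); F#4 is not a chord tone.
It is approached by step down from G4 and left by leap up to Bb4.
Step in, leap out — an escape tone.
The harmony at that moment is C# minor triad (C#, E, G#); F#4 is not a chord tone.
It is approached by step down from G#4 and left by step up to G#4.
Step away and step back to the same note — a neighbor tone (lower neighbor).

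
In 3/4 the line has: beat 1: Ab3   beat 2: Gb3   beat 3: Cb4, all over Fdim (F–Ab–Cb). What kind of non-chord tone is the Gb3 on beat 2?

Escape tone.

The harmony at that moment is F diminished triad (F, Ab, Cb); Gb3 is not a chord tone.
It is approached by step down from Ab3 and left by leap up to Cb4.
Step in, leap out, on a weak beat — an escape tone.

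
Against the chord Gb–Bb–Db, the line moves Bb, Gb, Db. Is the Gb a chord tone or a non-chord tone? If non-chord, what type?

Gb major triad contains Gb, Bb, Db; Gb is the root, so it is a chord tone.

Chord tone (the root of Gb major triad).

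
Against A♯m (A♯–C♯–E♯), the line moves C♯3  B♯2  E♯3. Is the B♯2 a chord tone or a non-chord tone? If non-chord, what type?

Non-chord tone — an escape tone.

The harmony at that moment is A♯ minor triad (A♯, C♯, E♯); B♯2 is not a chord tone.
It is approached by step down from C♯3 and left by leap up to E♯3.
Step in, leap out — an escape tone.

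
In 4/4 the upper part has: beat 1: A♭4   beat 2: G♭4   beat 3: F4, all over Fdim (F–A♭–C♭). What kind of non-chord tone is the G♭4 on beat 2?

The harmony at that moment is F diminished triad (F, A♭, C♭); G♭4 is not a chord tone.
It is approached by step down from A♭4 and left by step down to F4.
Step in, step out in the same direction — a passing tone.

Passing tone.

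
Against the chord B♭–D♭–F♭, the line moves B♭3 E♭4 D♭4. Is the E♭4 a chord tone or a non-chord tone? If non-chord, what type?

Non-chord tone — an appoggiatura.

The harmony at that moment is B♭ diminished triad (B♭, D♭, F♭); E♭4 is not a chord tone.
It is approached by leap up from B♭3 and left by step down to D♭4.
Leap in, step out — an appoggiatura.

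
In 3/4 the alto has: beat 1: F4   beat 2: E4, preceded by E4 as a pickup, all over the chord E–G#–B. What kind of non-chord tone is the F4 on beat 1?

Upper neighbor tone.

The harmony at that moment is E major triad (E, G#, B); F4 is not a chord tone.
It is approached by step up from E4 and left by step down to E4.
Step away and step back to the same note — a neighbor tone (upper neighbor).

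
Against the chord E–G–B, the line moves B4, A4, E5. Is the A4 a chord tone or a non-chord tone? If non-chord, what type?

Non-chord tone — an escape tone.

The harmony at that moment is E minor triad (E, G, B); A4 is not a chord tone.
It is approached by step down from B4 and left by leap up to E5.
Step in, leap out — an escape tone.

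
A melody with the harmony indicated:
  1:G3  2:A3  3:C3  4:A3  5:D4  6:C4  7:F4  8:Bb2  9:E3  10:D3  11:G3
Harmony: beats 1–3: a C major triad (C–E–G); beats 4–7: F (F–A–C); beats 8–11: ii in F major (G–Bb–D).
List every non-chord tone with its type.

The harmony at that moment is C major triad (C, E, G); A3 is not a chord tone.
It is approached by step up from G3 and left by leap down to C3.
Step in, leap out — an escape tone.
The harmony at that moment is F major triad (F, A, C); D4 is not a chord tone.
It is approached by leap up from A3 and left by step down to C4.
Leap in, step out — an appoggiatura.
The harmony at that moment is G minor triad (G, Bb, D); E3 is not a chord tone.
It is approached by leap up from Bb2 and left by step down to D3.
Leap in, step out — an appoggiatura.

A3 (beat 2) — escape tone; D4 (beat 5) — appoggiatura; E3 (beat 9) — appoggiatura.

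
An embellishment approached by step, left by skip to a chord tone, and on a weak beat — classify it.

Approach: by step. Departure: by leap. Metric position: weak.
Step in, leap out, from a weak position — an escape tone (échappée). (It is the mirror image of the appoggiatura, which leaps in and steps out on a strong beat.)

Escape tone.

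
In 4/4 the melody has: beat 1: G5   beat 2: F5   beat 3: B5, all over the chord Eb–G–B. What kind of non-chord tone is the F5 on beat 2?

The harmony at that moment is Eb augmented triad (Eb, G, B); F5 is not a chord tone.
It is approached by step down from G5 and left by leap up to B5.
Step in, leap out, on a weak beat — an escape tone.

Escape tone.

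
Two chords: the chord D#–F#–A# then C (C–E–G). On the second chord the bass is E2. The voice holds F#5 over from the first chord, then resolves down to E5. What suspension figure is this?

9–8 suspension.

At the second chord the bass is E2. The suspended F#5 lies a ninth above the bass; after resolving down by step to E5, the interval above the bass becomes an octave.
Suspension figures are named by those two intervals: 9–8.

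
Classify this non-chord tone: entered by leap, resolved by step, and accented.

Appoggiatura.

Approach: by leap. Departure: by step. Metric position: strong.
Leap in, step out, in a metrically strong position — an appoggiatura. (It is the mirror image of the escape tone, which steps in and leaps out from a weak position.)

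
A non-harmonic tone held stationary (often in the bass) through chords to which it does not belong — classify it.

Approach: none. Departure: none — a single pitch is sustained while the chords change around it, passing through harmonies that do not contain it.
No melodic motion at all; the dissonance is created entirely by the moving harmonies against the stationary note — a pedal tone (pedal point).

Pedal tone.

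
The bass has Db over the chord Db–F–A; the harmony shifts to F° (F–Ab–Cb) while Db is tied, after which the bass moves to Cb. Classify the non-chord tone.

The harmony at that moment is F diminished triad (F, Ab, Cb); Db is not a chord tone.
It is held over (the same pitch as the preceding Db) and left by step down to Cb.
Held over from the previous chord and resolving down by step — a suspension.

Db is a suspension.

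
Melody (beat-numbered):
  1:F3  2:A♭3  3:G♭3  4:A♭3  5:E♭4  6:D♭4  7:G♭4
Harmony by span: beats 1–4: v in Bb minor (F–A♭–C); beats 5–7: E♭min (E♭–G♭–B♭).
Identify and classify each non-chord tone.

The harmony at that moment is F minor triad (F, A♭, C); G♭3 is not a chord tone.
It is approached by step down from A♭3 and left by step up to A♭3.
Step away and step back to the same note — a neighbor tone (lower neighbor).
The harmony at that moment is E♭ minor triad (E♭, G♭, B♭); D♭4 is not a chord tone.
It is approached by step down from E♭4 and left by leap up to G♭4.
Step in, leap out — an escape tone.

G♭3 (beat 3) — neighbor tone; D♭4 (beat 6) — escape tone.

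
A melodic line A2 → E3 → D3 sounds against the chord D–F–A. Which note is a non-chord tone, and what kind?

The harmony at that moment is D minor triad (D, F, A); E3 is not a chord tone.
It is approached by leap up from A2 and left by step down to D3.
Leap in, step out — an appoggiatura.

E3 is an appoggiatura.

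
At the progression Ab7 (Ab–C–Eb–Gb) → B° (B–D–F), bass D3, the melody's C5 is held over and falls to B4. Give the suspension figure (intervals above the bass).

At the second chord the bass is D3. The suspended C5 lies a seventh above the bass; after resolving down by step to B4, the interval above the bass becomes a sixth.
Suspension figures are named by those two intervals: 7–6.

7–6 suspension.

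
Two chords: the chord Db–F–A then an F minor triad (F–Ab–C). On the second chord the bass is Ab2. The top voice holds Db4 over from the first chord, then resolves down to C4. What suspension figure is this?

At the second chord the bass is Ab2. The suspended Db4 lies a fourth above the bass; after resolving down by step to C4, the interval above the bass becomes a third.
Suspension figures are named by those two intervals: 4–3.

4–3 suspension.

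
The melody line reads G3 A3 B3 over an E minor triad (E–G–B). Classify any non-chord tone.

The harmony at that moment is E minor triad (E, G, B); A3 is not a chord tone.
It is approached by step up from G3 and left by step up to B3.
Step in, step out in the same direction — a passing tone.

A3 is a passing tone.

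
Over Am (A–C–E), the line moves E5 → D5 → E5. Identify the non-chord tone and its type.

D5 is a neighbor tone.

The harmony at that moment is A minor triad (A, C, E); D5 is not a chord tone.
It is approached by step down from E5 and left by step up to E5.
Step away and step back to the same note — a neighbor tone (lower neighbor).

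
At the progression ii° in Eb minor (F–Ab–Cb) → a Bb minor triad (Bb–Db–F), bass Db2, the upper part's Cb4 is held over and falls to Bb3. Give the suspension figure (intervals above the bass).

7–6 suspension.

At the second chord the bass is Db2. The suspended Cb4 lies a seventh above the bass; after resolving down by step to Bb3, the interval above the bass becomes a sixth.
Suspension figures are named by those two intervals: 7–6.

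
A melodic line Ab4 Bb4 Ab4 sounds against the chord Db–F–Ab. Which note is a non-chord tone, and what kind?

The harmony at that moment is Db major triad (Db, F, Ab); Bb4 is not a chord tone.
It is approached by step up from Ab4 and left by step down to Ab4.
Step away and step back to the same note — a neighbor tone (upper neighbor).

Bb4 is a neighbor tone.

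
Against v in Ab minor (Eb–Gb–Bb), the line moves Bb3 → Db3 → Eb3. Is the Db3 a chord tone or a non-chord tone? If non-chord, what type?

Non-chord tone — an appoggiatura.

The harmony at that moment is Eb minor triad (Eb, Gb, Bb); Db3 is not a chord tone.
It is approached by leap down from Bb3 and left by step up to Eb3.
Leap in, step out — an appoggiatura.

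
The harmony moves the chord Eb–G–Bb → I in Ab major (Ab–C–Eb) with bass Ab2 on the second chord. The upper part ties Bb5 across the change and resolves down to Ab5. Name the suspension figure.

At the second chord the bass is Ab2. The suspended Bb5 lies a ninth above the bass; after resolving down by step to Ab5, the interval above the bass becomes an octave.
Suspension figures are named by those two intervals: 9–8.

9–8 suspension.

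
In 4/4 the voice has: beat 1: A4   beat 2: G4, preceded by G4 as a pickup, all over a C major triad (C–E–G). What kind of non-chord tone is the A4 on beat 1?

The harmony at that moment is C major triad (C, E, G); A4 is not a chord tone.
It is approached by step up from G4 and left by step down to G4.
Step away and step back to the same note — a neighbor tone (upper neighbor).

Upper neighbor tone.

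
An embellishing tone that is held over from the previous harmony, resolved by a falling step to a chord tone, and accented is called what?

Suspension.

Approach: by preparation — the pitch is first a chord tone, then held (tied or repeated) while the harmony changes under it. Departure: down by step. Metric position: strong.
A prepared dissonance that resolves downward by step — a suspension. (The same figure resolving upward would be a retardation.)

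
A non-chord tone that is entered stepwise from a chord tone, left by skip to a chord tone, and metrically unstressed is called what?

Approach: by step. Departure: by leap. Metric position: weak.
Step in, leap out, from a weak position — an escape tone (échappée). (It is the mirror image of the appoggiatura, which leaps in and steps out on a strong beat.)

Escape tone.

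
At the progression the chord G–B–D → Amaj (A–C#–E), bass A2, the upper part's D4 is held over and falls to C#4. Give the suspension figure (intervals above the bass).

At the second chord the bass is A2. The suspended D4 lies a fourth above the bass; after resolving down by step to C#4, the interval above the bass becomes a third.
Suspension figures are named by those two intervals: 4–3.

4–3 suspension.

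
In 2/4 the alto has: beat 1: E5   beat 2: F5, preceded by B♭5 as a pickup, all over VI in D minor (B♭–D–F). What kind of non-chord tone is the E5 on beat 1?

The harmony at that moment is B♭ major triad (B♭, D, F); E5 is not a chord tone.
It is approached by leap down from B♭5 and left by step up to F5.
Leap in, step out, metrically accented — an appoggiatura.

Appoggiatura.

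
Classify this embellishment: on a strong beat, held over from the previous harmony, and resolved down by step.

Approach: by preparation — the pitch is first a chord tone, then held (tied or repeated) while the harmony changes under it. Departure: down by step. Metric position: strong.
A prepared dissonance that resolves downward by step — a suspension. (The same figure resolving upward would be a retardation.)

Suspension.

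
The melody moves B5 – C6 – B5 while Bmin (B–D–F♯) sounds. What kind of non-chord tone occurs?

The harmony at that moment is B minor triad (B, D, F♯); C6 is not a chord tone.
It is approached by step up from B5 and left by step down to B5.
Step away and step back to the same note — a neighbor tone (upper neighbor).

C6 is a neighbor tone.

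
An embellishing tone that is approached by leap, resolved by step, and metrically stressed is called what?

Appoggiatura.

Approach: by leap. Departure: by step. Metric position: strong.
Leap in, step out, in a metrically strong position — an appoggiatura. (It is the mirror image of the escape tone, which steps in and leaps out from a weak position.)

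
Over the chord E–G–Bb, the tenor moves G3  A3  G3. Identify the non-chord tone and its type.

A3 is a neighbor tone.

The harmony at that moment is E diminished triad (E, G, Bb); A3 is not a chord tone.
It is approached by step up from G3 and left by step down to G3.
Step away and step back to the same note — a neighbor tone (upper neighbor).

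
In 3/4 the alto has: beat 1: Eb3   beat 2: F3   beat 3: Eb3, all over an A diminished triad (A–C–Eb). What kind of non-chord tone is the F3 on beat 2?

Upper neighbor tone.

The harmony at that moment is A diminished triad (A, C, Eb); F3 is not a chord tone.
It is approached by step up from Eb3 and left by step down to Eb3.
Step away and step back to the same note — a neighbor tone (upper neighbor).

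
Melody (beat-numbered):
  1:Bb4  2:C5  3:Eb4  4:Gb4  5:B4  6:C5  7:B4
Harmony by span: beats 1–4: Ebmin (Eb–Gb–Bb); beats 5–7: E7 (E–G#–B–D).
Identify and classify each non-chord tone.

C5 (beat 2) — escape tone; C5 (beat 6) — neighbor tone.

The harmony at that moment is Eb minor triad (Eb, Gb, Bb); C5 is not a chord tone.
It is approached by step up from Bb4 and left by leap down to Eb4.
Step in, leap out — an escape tone.
The harmony at that moment is E dominant seventh chord (E, G#, B, D); C5 is not a chord tone.
It is approached by step up from B4 and left by step down to B4.
Step away and step back to the same note — a neighbor tone (upper neighbor).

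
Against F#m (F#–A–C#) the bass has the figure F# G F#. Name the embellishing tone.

G is a neighbor tone.

The harmony at that moment is F# minor triad (F#, A, C#); G is not a chord tone.
It is approached by step up from F# and left by step down to F#.
Step away and step back to the same note — a neighbor tone (upper neighbor).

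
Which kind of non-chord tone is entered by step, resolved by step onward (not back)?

Approach: by step. Departure: by step, continuing in the same direction.
Stepwise on both sides with no change of direction means the note fills in the space between two different chord tones — a passing tone. (Had it turned back to its starting note it would be a neighbor tone instead.)

Passing tone.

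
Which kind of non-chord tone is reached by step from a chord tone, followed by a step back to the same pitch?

Neighbor tone.

Approach: by step. Departure: by step in the opposite direction, back to the starting pitch.
Stepwise on both sides but reversing to return to the same chord tone — a neighbor tone. (Had it continued onward in the same direction it would be a passing tone instead.)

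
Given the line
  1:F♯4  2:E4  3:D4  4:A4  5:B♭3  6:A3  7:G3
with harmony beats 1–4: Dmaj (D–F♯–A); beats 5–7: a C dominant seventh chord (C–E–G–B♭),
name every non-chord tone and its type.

The harmony at that moment is D major triad (D, F♯, A); E4 is not a chord tone.
It is approached by step down from F♯4 and left by step down to D4.
Step in, step out in the same direction — a passing tone.
The harmony at that moment is C dominant seventh chord (C, E, G, B♭); A3 is not a chord tone.
It is approached by step down from B♭3 and left by step down to G3.
Step in, step out in the same direction — a passing tone.

E4 (beat 2) — passing tone; A3 (beat 6) — passing tone.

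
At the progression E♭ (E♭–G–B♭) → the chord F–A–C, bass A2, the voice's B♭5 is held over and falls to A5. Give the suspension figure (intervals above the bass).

9–8 suspension.

At the second chord the bass is A2. The suspended B♭5 lies a ninth above the bass; after resolving down by step to A5, the interval above the bass becomes an octave.
Suspension figures are named by those two intervals: 9–8.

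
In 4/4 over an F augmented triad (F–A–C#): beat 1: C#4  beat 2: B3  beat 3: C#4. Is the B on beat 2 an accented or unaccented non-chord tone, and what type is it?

Unaccented neighbor tone.

The harmony at that moment is F augmented triad (F, A, C#); B3 is not a chord tone.
It is approached by step down from C#4 and left by step up to C#4.
Step away and step back to the same note — a neighbor tone (lower neighbor).
It falls on a weak beat, so it is unaccented.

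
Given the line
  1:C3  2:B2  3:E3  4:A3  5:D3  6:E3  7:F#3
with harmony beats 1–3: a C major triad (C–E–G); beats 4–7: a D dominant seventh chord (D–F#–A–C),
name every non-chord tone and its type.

B2 (beat 2) — escape tone; E3 (beat 6) — passing tone.

The harmony at that moment is C major triad (C, E, G); B2 is not a chord tone.
It is approached by step down from C3 and left by leap up to E3.
Step in, leap out — an escape tone.
The harmony at that moment is D dominant seventh chord (D, F#, A, C); E3 is not a chord tone.
It is approached by step up from D3 and left by step up to F#3.
Step in, step out in the same direction — a passing tone.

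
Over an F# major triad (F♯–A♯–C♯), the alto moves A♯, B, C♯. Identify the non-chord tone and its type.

B is a passing tone.

The harmony at that moment is F♯ major triad (F♯, A♯, C♯); B is not a chord tone.
It is approached by step up from A♯ and left by step up to C♯.
Step in, step out in the same direction — a passing tone.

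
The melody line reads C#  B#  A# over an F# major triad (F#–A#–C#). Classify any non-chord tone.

B# is a passing tone.

The harmony at that moment is F# major triad (F#, A#, C#); B# is not a chord tone.
It is approached by step down from C# and left by step down to A#.
Step in, step out in the same direction — a passing tone.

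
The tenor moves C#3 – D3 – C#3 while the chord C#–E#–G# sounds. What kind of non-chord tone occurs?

The harmony at that moment is C# major triad (C#, E#, G#); D3 is not a chord tone.
It is approached by step up from C#3 and left by step down to C#3.
Step away and step back to the same note — a neighbor tone (upper neighbor).

D3 is a neighbor tone.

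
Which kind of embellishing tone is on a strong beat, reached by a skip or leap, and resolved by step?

Appoggiatura.

Approach: by leap. Departure: by step. Metric position: strong.
Leap in, step out, in a metrically strong position — an appoggiatura. (It is the mirror image of the escape tone, which steps in and leaps out from a weak position.)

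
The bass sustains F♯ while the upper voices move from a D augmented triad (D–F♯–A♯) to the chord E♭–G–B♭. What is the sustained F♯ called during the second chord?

Pedal tone (pedal point).

The harmony at that moment is E♭ major triad (E♭, G, B♭); F♯ is not a chord tone.
It is held over (the same pitch as the preceding F♯) and then sustained as the same pitch into the next harmony.
Sustained through a change of harmony — a pedal tone.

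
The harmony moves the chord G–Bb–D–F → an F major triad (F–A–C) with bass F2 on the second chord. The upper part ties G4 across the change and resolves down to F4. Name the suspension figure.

At the second chord the bass is F2. The suspended G4 lies a ninth above the bass; after resolving down by step to F4, the interval above the bass becomes an octave.
Suspension figures are named by those two intervals: 9–8.

9–8 suspension.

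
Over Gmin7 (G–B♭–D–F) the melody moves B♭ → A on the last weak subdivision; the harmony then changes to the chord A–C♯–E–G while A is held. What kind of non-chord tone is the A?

A is an anticipation.

The harmony at that moment is G minor seventh chord (G, B♭, D, F); A is not a chord tone.
It is approached by step down from B♭ and then sustained as the same pitch into the next harmony.
Arriving early and becoming a chord tone when the harmony changes — an anticipation.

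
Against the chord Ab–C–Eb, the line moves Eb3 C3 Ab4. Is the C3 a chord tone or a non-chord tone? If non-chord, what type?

Chord tone (the third of Ab major triad).

Ab major triad contains Ab, C, Eb; C is the third, so it is a chord tone.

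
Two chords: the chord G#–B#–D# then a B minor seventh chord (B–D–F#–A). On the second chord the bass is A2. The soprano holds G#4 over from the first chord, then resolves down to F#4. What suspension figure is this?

7–6 suspension.

At the second chord the bass is A2. The suspended G#4 lies a seventh above the bass; after resolving down by step to F#4, the interval above the bass becomes a sixth.
Suspension figures are named by those two intervals: 7–6.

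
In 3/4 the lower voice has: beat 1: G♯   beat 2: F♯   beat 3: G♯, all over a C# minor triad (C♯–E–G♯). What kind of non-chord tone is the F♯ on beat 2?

Lower neighbor tone.

The harmony at that moment is C♯ minor triad (C♯, E, G♯); F♯ is not a chord tone.
It is approached by step down from G♯ and left by step up to G♯.
Step away and step back to the same note — a neighbor tone (lower neighbor).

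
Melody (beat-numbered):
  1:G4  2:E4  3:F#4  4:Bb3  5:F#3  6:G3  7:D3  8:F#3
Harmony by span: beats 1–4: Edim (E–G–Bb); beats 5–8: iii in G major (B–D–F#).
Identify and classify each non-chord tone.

The harmony at that moment is E diminished triad (E, G, Bb); F#4 is not a chord tone.
It is approached by step up from E4 and left by leap down to Bb3.
Step in, leap out — an escape tone.
The harmony at that moment is B minor triad (B, D, F#); G3 is not a chord tone.
It is approached by step up from F#3 and left by leap down to D3.
Step in, leap out — an escape tone.

F#4 (beat 3) — escape tone; G3 (beat 6) — escape tone.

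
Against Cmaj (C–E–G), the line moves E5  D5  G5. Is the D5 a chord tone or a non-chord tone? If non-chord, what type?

The harmony at that moment is C major triad (C, E, G); D5 is not a chord tone.
It is approached by step down from E5 and left by leap up to G5.
Step in, leap out — an escape tone.

Non-chord tone — an escape tone.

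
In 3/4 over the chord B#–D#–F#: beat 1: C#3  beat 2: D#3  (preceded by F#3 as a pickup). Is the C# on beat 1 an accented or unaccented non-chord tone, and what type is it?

Accented appoggiatura.

The harmony at that moment is B# diminished triad (B#, D#, F#); C#3 is not a chord tone.
It is approached by leap down from F#3 and left by step up to D#3.
Leap in, step out — an appoggiatura.
It falls on the downbeat, so it is accented.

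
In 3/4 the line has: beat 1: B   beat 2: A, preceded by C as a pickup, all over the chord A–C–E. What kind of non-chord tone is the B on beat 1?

Passing tone.

The harmony at that moment is A minor triad (A, C, E); B is not a chord tone.
It is approached by step down from C and left by step down to A.
Step in, step out in the same direction — a passing tone.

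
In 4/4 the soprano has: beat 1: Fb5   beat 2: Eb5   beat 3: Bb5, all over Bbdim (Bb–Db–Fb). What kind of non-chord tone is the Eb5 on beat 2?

The harmony at that moment is Bb diminished triad (Bb, Db, Fb); Eb5 is not a chord tone.
It is approached by step down from Fb5 and left by leap up to Bb5.
Step in, leap out, on a weak beat — an escape tone.

Escape tone.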